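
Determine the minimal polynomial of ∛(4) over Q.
m_α(x) = x^3 - 4

α satisfies α^3 = 4, so x^3 - 4 annihilates α. By the rational root test, a rational root p/q (in lowest terms) of x^3 - 4 would satisfy p^3 = 4 q^3, forcing q = 1 and p^3 = 4; but 4 is not a perfect cube, contradiction. A monic cubic over Q with no rational root is irreducible (any nontrivial factorization would include a linear factor). Hence x^3 - 4 is the minimal polynomial of α, and in particular [Q(α):Q] = 3.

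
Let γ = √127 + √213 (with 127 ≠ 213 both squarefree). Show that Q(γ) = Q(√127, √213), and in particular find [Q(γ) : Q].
[Q(γ) : Q] = 4 (equivalently, Q(γ) = Q(√127, √213))

Obviously Q(γ) ⊆ Q(√127, √213), and [Q(√127, √213):Q] = 4 (since 127, 213 are distinct squarefree integers > 1 with 27051 not a perfect square). To show equality we compute the minimal polynomial of γ. From γ = √127 + √213: γ^2 = 127 + 2√(27051) + 213 = 340 + 2√(27051), so γ^2 - 340 = 2√(27051); squaring, (γ^2 - 340)^2 = 4·27051, i.e. γ^4 - 680γ^2 + 115600 - 108204 = 0, i.e. γ^4 - 680γ^2 + 7396 = 0. So γ is a root of x^4 - 680x^2 + 7396. This polynomial is irreducible over Q: it has no rational root (each ±√127 ± √213 is irrational), and any factorization into two quadratics over Q would force √(27051) ∈ Q (pairing opposite roots) or √127, √213 ∈ Q (other pairings), all impossible. Hence [Q(γ):Q] = 4 = [Q(√127, √213):Q], so Q(γ) = Q(√127, √213).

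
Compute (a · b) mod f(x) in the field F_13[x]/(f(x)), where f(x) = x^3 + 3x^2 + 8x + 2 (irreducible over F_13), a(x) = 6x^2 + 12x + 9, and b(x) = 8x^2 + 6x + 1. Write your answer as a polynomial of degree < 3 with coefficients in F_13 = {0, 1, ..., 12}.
a · b ≡ 10x^2 + x + 7 (mod f(x))

Multiply in F_13[x]: a(x)·b(x) = (6x^2 + 12x + 9)·(8x^2 + 6x + 1) = 9x^4 + 2x^3 + 7x^2 + x + 9. This has degree ≥ 3, so divide by f(x) over F_13: 9x^4 + 2x^3 + 7x^2 + x + 9 = (9x + 1)·(x^3 + 3x^2 + 8x + 2) + (10x^2 + x + 7). Hence a·b ≡ 10x^2 + x + 7 (mod f). (F_13[x]/(f) is a field with 13^3 = 2197 elements since f is irreducible of degree 3.)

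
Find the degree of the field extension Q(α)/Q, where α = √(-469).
[Q(α):Q] = 2

[Q(α):Q] equals the degree of the minimal polynomial of α. Here α^2 = -469 and x^2 + 469 is irreducible (d = -469 is squarefree, ≠ 1, hence not a square), so deg(m_α) = 2. Thus [Q(α):Q] = 2.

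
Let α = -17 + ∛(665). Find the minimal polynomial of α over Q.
m_α(x) = x^3 + 51x^2 + 867x + 4248

Set β = α + 17 = ∛(665), so β^3 = 665. Then (α + 17)^3 - 665 = 0, i.e. α is a root of g(x) = (x + 17)^3 - 665 = x^3 + 51x^2 + 867x + 4248. Since g(x) = h(x + 17) where h(x) = x^3 - 665, and h is irreducible over Q (because 665 is not a perfect cube, so h has no rational root, and a monic cubic with no rational root is irreducible), g is also irreducible (irreducibility is preserved under the substitution x → x + 17). Hence m_α(x) = x^3 + 51x^2 + 867x + 4248.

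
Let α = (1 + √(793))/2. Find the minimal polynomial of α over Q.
m_α(x) = x^2 - x - 198

From 2α - 1 = √(793), squaring gives (2α - 1)^2 = 793, i.e. 4α^2 - 4α + 1 = 793, so α^2 - α + (1 - 793)/4 = 0. Since 793 ≡ 1 (mod 4), (1 - 793)/4 = -198 ∈ Z. The polynomial x^2 - x - 198 has discriminant 1 - 4·(-198) = 793, which is not a perfect square in Q (d = 793 is squarefree and ≠ 1), so x^2 - x - 198 is irreducible over Q. It is the minimal polynomial of α.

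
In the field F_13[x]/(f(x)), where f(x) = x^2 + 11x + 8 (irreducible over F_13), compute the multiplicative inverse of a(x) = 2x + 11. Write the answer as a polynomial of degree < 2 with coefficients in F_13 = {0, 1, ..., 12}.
a(x)^(-1) ≡ 12x + 1 (mod f(x))

Since f is irreducible over F_13, F_13[x]/(f) is a field and a(x) ≠ 0 has an inverse. Apply the extended Euclidean algorithm to f(x) and a(x) in F_13[x]: f(x) = (7x + 6)·a(x) + (7). The last nonzero remainder is the constant 7 = gcd(f, a) in F_13. Back-substituting through the division chain expresses 7 = s(x)·a(x) + t(x)·f(x) with s(x) ≡ 6x + 7 (mod f), so (6x + 7)·a(x) ≡ 7 (mod f). Multiplying by 7^(-1) ≡ 2 in F_13 gives a(x)^(-1) ≡ 2·(6x + 7) ≡ 12x + 1 (mod f). Check: (2x + 11)·(12x + 1) = 11x^2 + 4x + 11 ≡ 1 (mod x^2 + 11x + 8).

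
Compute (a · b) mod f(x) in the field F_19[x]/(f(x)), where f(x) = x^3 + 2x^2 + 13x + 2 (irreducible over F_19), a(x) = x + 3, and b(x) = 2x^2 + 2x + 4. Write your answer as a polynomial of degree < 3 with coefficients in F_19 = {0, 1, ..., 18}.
a · b ≡ 4x^2 + 3x + 8 (mod f(x))

Multiply in F_19[x]: a(x)·b(x) = (x + 3)·(2x^2 + 2x + 4) = 2x^3 + 8x^2 + 10x + 12. This has degree ≥ 3, so divide by f(x) over F_19: 2x^3 + 8x^2 + 10x + 12 = (2)·(x^3 + 2x^2 + 13x + 2) + (4x^2 + 3x + 8). Hence a·b ≡ 4x^2 + 3x + 8 (mod f). (F_19[x]/(f) is a field with 19^3 = 6859 elements since f is irreducible of degree 3.)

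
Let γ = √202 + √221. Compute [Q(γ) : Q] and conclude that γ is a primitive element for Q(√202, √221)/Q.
[Q(γ) : Q] = 4 (equivalently, Q(γ) = Q(√202, √221))

Obviously Q(γ) ⊆ Q(√202, √221), and [Q(√202, √221):Q] = 4 (since 202, 221 are distinct squarefree integers > 1 with 44642 not a perfect square). To show equality we compute the minimal polynomial of γ. From γ = √202 + √221: γ^2 = 202 + 2√(44642) + 221 = 423 + 2√(44642), so γ^2 - 423 = 2√(44642); squaring, (γ^2 - 423)^2 = 4·44642, i.e. γ^4 - 846γ^2 + 178929 - 178568 = 0, i.e. γ^4 - 846γ^2 + 361 = 0. So γ is a root of x^4 - 846x^2 + 361. This polynomial is irreducible over Q: it has no rational root (each ±√202 ± √221 is irrational), and any factorization into two quadratics over Q would force √(44642) ∈ Q (pairing opposite roots) or √202, √221 ∈ Q (other pairings), all impossible. Hence [Q(γ):Q] = 4 = [Q(√202, √221):Q], so Q(γ) = Q(√202, √221).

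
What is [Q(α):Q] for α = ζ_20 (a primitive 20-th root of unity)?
[Q(α):Q] = 8

The minimal polynomial of ζ_20 over Q is the 20-th cyclotomic polynomial Φ_20(x), which is irreducible over Q and has degree φ(20) = 8. Hence [Q(α):Q] = φ(20) = 8.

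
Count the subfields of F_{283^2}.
F_{283^2} has 2 subfields

The subfields of F_{p^n} are exactly the fields F_{p^d} for d | n (each is the fixed field of the unique index-d subgroup of Gal(F_{p^n}/F_p) ≅ Z/nZ). The divisors of n = 2 are {1, 2}, giving 2 subfields: F_{283^1}, F_{283^2}.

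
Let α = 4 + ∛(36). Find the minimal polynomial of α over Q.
m_α(x) = x^3 - 12x^2 + 48x - 100

Set β = α - 4 = ∛(36), so β^3 = 36. Then (α - 4)^3 - 36 = 0, i.e. α is a root of g(x) = (x - 4)^3 - 36 = x^3 - 12x^2 + 48x - 100. Since g(x) = h(x - 4) where h(x) = x^3 - 36, and h is irreducible over Q (because 36 is not a perfect cube, so h has no rational root, and a monic cubic with no rational root is irreducible), g is also irreducible (irreducibility is preserved under the substitution x → x - 4). Hence m_α(x) = x^3 - 12x^2 + 48x - 100.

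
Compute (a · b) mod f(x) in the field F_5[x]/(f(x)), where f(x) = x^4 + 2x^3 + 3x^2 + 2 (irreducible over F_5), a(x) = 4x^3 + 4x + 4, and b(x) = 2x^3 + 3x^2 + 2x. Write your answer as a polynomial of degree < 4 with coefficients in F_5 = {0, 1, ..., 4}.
a · b ≡ 2x^3 + 4x^2 + x (mod f(x))

Multiply in F_5[x]: a(x)·b(x) = (4x^3 + 4x + 4)·(2x^3 + 3x^2 + 2x) = 3x^6 + 2x^5 + x^4 + 3x. This has degree ≥ 4, so divide by f(x) over F_5: 3x^6 + 2x^5 + x^4 + 3x = (3x^2 + x)·(x^4 + 2x^3 + 3x^2 + 2) + (2x^3 + 4x^2 + x). Hence a·b ≡ 2x^3 + 4x^2 + x (mod f). (F_5[x]/(f) is a field with 5^4 = 625 elements since f is irreducible of degree 4.)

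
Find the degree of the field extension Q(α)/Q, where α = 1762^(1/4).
[Q(α):Q] = 4

α is a root of x^4 - 1762. By Eisenstein's criterion at the prime p = 2 (which divides the constant term 1762 but p^2 = 4 does not, since 1762 is squarefree), x^4 - 1762 is irreducible over Q. Hence [Q(α):Q] = 4.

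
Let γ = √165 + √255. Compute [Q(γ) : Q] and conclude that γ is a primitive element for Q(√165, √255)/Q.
[Q(γ) : Q] = 4 (equivalently, Q(γ) = Q(√165, √255))

Obviously Q(γ) ⊆ Q(√165, √255), and [Q(√165, √255):Q] = 4 (since 165, 255 are distinct squarefree integers > 1 with 42075 not a perfect square). To show equality we compute the minimal polynomial of γ. From γ = √165 + √255: γ^2 = 165 + 2√(42075) + 255 = 420 + 2√(42075), so γ^2 - 420 = 2√(42075); squaring, (γ^2 - 420)^2 = 4·42075, i.e. γ^4 - 840γ^2 + 176400 - 168300 = 0, i.e. γ^4 - 840γ^2 + 8100 = 0. So γ is a root of x^4 - 840x^2 + 8100. This polynomial is irreducible over Q: it has no rational root (each ±√165 ± √255 is irrational), and any factorization into two quadratics over Q would force √(42075) ∈ Q (pairing opposite roots) or √165, √255 ∈ Q (other pairings), all impossible. Hence [Q(γ):Q] = 4 = [Q(√165, √255):Q], so Q(γ) = Q(√165, √255).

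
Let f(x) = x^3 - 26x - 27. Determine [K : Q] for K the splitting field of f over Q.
[K : Q] = 6

By the rational root test, any rational root of the monic integer polynomial f(x) = x^3 - 26x - 27 must be an integer dividing the constant term -27, i.e. one of ±{1, 3, 9, 27}. Evaluating: f(1) = -52, f(-1) = -2, f(3) = -78, f(-3) = 24, f(9) = 468, f(-9) = -522, f(27) = 18954, f(-27) = -19008; none is 0, so f has no rational root and is therefore irreducible over Q (a cubic with no linear factor over a field is irreducible). For an irreducible cubic, the Galois group is A_3 or S_3 according as the discriminant disc(f) = -4a^3 - 27b^2 = -4·(-26)^3 - 27·(-27)^2 = 50621 is or is not a square in Q. Here disc(f) = 50621 is not a perfect square in Q, so the Galois group of f over Q is not contained in A_3 and must be all of S_3. The splitting field has degree |S_3| = 6 over Q, so [K : Q] = 6.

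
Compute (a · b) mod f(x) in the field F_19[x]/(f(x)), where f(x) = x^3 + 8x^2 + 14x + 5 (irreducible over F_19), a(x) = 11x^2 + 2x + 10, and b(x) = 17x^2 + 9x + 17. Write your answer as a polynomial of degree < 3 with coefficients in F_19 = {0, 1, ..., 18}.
a · b ≡ 16x^2 + 12x + 12 (mod f(x))

Multiply in F_19[x]: a(x)·b(x) = (11x^2 + 2x + 10)·(17x^2 + 9x + 17) = 16x^4 + 14x^2 + 10x + 18. This has degree ≥ 3, so divide by f(x) over F_19: 16x^4 + 14x^2 + 10x + 18 = (16x + 5)·(x^3 + 8x^2 + 14x + 5) + (16x^2 + 12x + 12). Hence a·b ≡ 16x^2 + 12x + 12 (mod f). (F_19[x]/(f) is a field with 19^3 = 6859 elements since f is irreducible of degree 3.)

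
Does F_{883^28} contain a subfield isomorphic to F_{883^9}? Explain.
No: F_{883^9} is not a subfield of F_{883^28}

F_{p^m} embeds in F_{p^n} iff m | n. Here 9 ∤ 28 (since 28 = 3·9 + 1 with remainder 1 ≠ 0), so F_{883^9} is not a subfield of F_{883^28}. Equivalently: if it were, the tower law would give 9 = [F_{883^9}:F_883] dividing [F_{883^28}:F_883] = 28, contradiction.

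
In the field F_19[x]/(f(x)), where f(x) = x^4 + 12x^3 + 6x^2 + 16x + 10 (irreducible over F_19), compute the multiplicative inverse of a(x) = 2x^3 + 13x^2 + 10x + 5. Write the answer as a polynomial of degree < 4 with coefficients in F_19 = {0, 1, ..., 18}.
a(x)^(-1) ≡ 14x^3 + 11x^2 + 4x + 17 (mod f(x))

Since f is irreducible over F_19, F_19[x]/(f) is a field and a(x) ≠ 0 has an inverse. Apply the extended Euclidean algorithm to f(x) and a(x) in F_19[x]: f(x) = (10x + 17)·a(x) + (8x^2 + 5x + 1);  a(x) = (5x + 8)·(8x^2 + 5x + 1) + (3x + 16);  (8x^2 + 5x + 1) = (9x + 17)·(3x + 16) + (14). The last nonzero remainder is the constant 14 = gcd(f, a) in F_19. Back-substituting through the division chain expresses 14 = s(x)·a(x) + t(x)·f(x) with s(x) ≡ 6x^3 + 2x^2 + 18x + 10 (mod f), so (6x^3 + 2x^2 + 18x + 10)·a(x) ≡ 14 (mod f). Multiplying by 14^(-1) ≡ 15 in F_19 gives a(x)^(-1) ≡ 15·(6x^3 + 2x^2 + 18x + 10) ≡ 14x^3 + 11x^2 + 4x + 17 (mod f). Check: (2x^3 + 13x^2 + 10x + 5)·(14x^3 + 11x^2 + 4x + 17) = 9x^6 + 14x^5 + 6x^4 + 12x^2 + 9 ≡ 1 (mod x^4 + 12x^3 + 6x^2 + 16x + 10).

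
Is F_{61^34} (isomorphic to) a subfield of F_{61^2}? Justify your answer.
No: F_{61^34} is not a subfield of F_{61^2}

F_{p^m} embeds in F_{p^n} iff m | n. Here 34 ∤ 2 (since 2 = 0·34 + 2 with remainder 2 ≠ 0), so F_{61^34} is not a subfield of F_{61^2}. Equivalently: if it were, the tower law would give 34 = [F_{61^34}:F_61] dividing [F_{61^2}:F_61] = 2, contradiction.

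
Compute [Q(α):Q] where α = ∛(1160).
[Q(α):Q] = 3

The minimal polynomial of α is x^3 - 1160, irreducible over Q since 1160 is not a perfect cube (so x^3 - 1160 has no rational root). Hence [Q(α):Q] = deg(m_α) = 3.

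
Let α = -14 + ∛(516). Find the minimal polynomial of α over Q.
m_α(x) = x^3 + 42x^2 + 588x + 2228

Set β = α + 14 = ∛(516), so β^3 = 516. Then (α + 14)^3 - 516 = 0, i.e. α is a root of g(x) = (x + 14)^3 - 516 = x^3 + 42x^2 + 588x + 2228. Since g(x) = h(x + 14) where h(x) = x^3 - 516, and h is irreducible over Q (because 516 is not a perfect cube, so h has no rational root, and a monic cubic with no rational root is irreducible), g is also irreducible (irreducibility is preserved under the substitution x → x + 14). Hence m_α(x) = x^3 + 42x^2 + 588x + 2228.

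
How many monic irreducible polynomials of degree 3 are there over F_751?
There are 141188000 monic irreducible polynomials of degree 3 over F_751

Each element of F_{751^3} that lies in no proper subfield is a root of exactly one monic irreducible of degree 3 over F_751, and each such polynomial has 3 distinct roots in F_{751^3}. By Möbius inversion the count is N_751(3) = (1/3) Σ_{d|3} μ(3/d) · 751^d = (1/3)(μ(3)·751^1 + μ(1)·751^3) = 423564000/3 = 141188000.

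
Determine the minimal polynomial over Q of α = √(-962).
m_α(x) = x^2 + 962

α satisfies α^2 + 962 = 0, so x^2 + 962 annihilates α. Since d = -962 is squarefree and ≠ 1, it is not a perfect square in Q, so x^2 + 962 has no rational root and is therefore irreducible over Q (a degree-2 polynomial over a field is irreducible iff it has no root). Hence m_α(x) = x^2 + 962.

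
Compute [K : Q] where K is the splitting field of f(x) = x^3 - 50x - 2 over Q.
[K : Q] = 6

By the rational root test, any rational root of the monic integer polynomial f(x) = x^3 - 50x - 2 must be an integer dividing the constant term -2, i.e. one of ±{1, 2}. Evaluating: f(1) = -51, f(-1) = 47, f(2) = -94, f(-2) = 90; none is 0, so f has no rational root and is therefore irreducible over Q (a cubic with no linear factor over a field is irreducible). For an irreducible cubic, the Galois group is A_3 or S_3 according as the discriminant disc(f) = -4a^3 - 27b^2 = -4·(-50)^3 - 27·(-2)^2 = 499892 is or is not a square in Q. Here disc(f) = 499892 is not a perfect square in Q, so the Galois group of f over Q is not contained in A_3 and must be all of S_3. The splitting field has degree |S_3| = 6 over Q, so [K : Q] = 6.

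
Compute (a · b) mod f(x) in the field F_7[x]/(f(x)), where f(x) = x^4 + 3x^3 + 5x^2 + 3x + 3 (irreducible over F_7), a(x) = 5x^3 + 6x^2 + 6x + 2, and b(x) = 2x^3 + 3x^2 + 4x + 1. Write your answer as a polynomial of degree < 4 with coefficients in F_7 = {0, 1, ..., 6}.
a · b ≡ 2x^3 + 5x^2 + 3x + 3 (mod f(x))

Multiply in F_7[x]: a(x)·b(x) = (5x^3 + 6x^2 + 6x + 2)·(2x^3 + 3x^2 + 4x + 1) = 3x^6 + 6x^5 + x^4 + 2x^3 + x^2 + 2. This has degree ≥ 4, so divide by f(x) over F_7: 3x^6 + 6x^5 + x^4 + 2x^3 + x^2 + 2 = (3x^2 + 4x + 2)·(x^4 + 3x^3 + 5x^2 + 3x + 3) + (2x^3 + 5x^2 + 3x + 3). Hence a·b ≡ 2x^3 + 5x^2 + 3x + 3 (mod f). (F_7[x]/(f) is a field with 7^4 = 2401 elements since f is irreducible of degree 4.)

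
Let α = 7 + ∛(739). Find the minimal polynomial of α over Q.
m_α(x) = x^3 - 21x^2 + 147x - 1082

Set β = α - 7 = ∛(739), so β^3 = 739. Then (α - 7)^3 - 739 = 0, i.e. α is a root of g(x) = (x - 7)^3 - 739 = x^3 - 21x^2 + 147x - 1082. Since g(x) = h(x - 7) where h(x) = x^3 - 739, and h is irreducible over Q (because 739 is not a perfect cube, so h has no rational root, and a monic cubic with no rational root is irreducible), g is also irreducible (irreducibility is preserved under the substitution x → x - 7). Hence m_α(x) = x^3 - 21x^2 + 147x - 1082.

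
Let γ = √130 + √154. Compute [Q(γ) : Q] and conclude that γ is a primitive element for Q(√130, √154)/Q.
[Q(γ) : Q] = 4 (equivalently, Q(γ) = Q(√130, √154))

Obviously Q(γ) ⊆ Q(√130, √154), and [Q(√130, √154):Q] = 4 (since 130, 154 are distinct squarefree integers > 1 with 20020 not a perfect square). To show equality we compute the minimal polynomial of γ. From γ = √130 + √154: γ^2 = 130 + 2√(20020) + 154 = 284 + 2√(20020), so γ^2 - 284 = 2√(20020); squaring, (γ^2 - 284)^2 = 4·20020, i.e. γ^4 - 568γ^2 + 80656 - 80080 = 0, i.e. γ^4 - 568γ^2 + 576 = 0. So γ is a root of x^4 - 568x^2 + 576. This polynomial is irreducible over Q: it has no rational root (each ±√130 ± √154 is irrational), and any factorization into two quadratics over Q would force √(20020) ∈ Q (pairing opposite roots) or √130, √154 ∈ Q (other pairings), all impossible. Hence [Q(γ):Q] = 4 = [Q(√130, √154):Q], so Q(γ) = Q(√130, √154).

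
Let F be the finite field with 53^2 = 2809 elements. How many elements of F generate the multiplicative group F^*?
There are φ(2808) = 864 primitive elements

F_q^* is cyclic of order q - 1 = 2808. A cyclic group of order m has exactly φ(m) generators. Here m = 2808 = 2^3 · 3^3 · 13, so the number of primitive elements is φ(2808) = 864.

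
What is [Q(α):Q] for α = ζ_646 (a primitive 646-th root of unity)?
[Q(α):Q] = 288

The minimal polynomial of ζ_646 over Q is the 646-th cyclotomic polynomial Φ_646(x), which is irreducible over Q and has degree φ(646) = 288. Hence [Q(α):Q] = φ(646) = 288.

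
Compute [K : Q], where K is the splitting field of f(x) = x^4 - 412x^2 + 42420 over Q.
[K : Q] = 4

Solving the quadratic in x^2: x^2 = (412 ± √(412^2 - 4·42420))/2 = (412 ± √64)/2 = (412 ± 8)/2, giving x^2 = 202 or x^2 = 210. So f(x) = (x^2 - 202)(x^2 - 210) and the roots of f are ±√202, ±√210. Hence the splitting field is K = Q(√202, √210). Since 202 and 210 are distinct squarefree integers > 1, their product 42420 is not a perfect square, so √210 ∉ Q(√202). By the tower law [K:Q] = [Q(√202,√210):Q(√202)] · [Q(√202):Q] = 2 · 2 = 4.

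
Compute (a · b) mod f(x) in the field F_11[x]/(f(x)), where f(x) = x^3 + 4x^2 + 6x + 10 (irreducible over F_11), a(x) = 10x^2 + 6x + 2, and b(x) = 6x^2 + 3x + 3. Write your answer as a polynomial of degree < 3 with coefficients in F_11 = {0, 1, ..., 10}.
a · b ≡ 6x + 8 (mod f(x))

Multiply in F_11[x]: a(x)·b(x) = (10x^2 + 6x + 2)·(6x^2 + 3x + 3) = 5x^4 + 5x^2 + 2x + 6. This has degree ≥ 3, so divide by f(x) over F_11: 5x^4 + 5x^2 + 2x + 6 = (5x + 2)·(x^3 + 4x^2 + 6x + 10) + (6x + 8). Hence a·b ≡ 6x + 8 (mod f). (F_11[x]/(f) is a field with 11^3 = 1331 elements since f is irreducible of degree 3.)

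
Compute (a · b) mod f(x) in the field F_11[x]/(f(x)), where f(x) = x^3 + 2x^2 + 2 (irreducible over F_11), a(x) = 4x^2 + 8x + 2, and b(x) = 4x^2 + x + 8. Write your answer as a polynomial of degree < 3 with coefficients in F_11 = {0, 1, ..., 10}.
a · b ≡ 7x^2 + x + 8 (mod f(x))

Multiply in F_11[x]: a(x)·b(x) = (4x^2 + 8x + 2)·(4x^2 + x + 8) = 5x^4 + 3x^3 + 4x^2 + 5. This has degree ≥ 3, so divide by f(x) over F_11: 5x^4 + 3x^3 + 4x^2 + 5 = (5x + 4)·(x^3 + 2x^2 + 2) + (7x^2 + x + 8). Hence a·b ≡ 7x^2 + x + 8 (mod f). (F_11[x]/(f) is a field with 11^3 = 1331 elements since f is irreducible of degree 3.)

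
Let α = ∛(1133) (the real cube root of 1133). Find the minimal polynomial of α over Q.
m_α(x) = x^3 - 1133

α satisfies α^3 = 1133, so x^3 - 1133 annihilates α. By the rational root test, a rational root p/q (in lowest terms) of x^3 - 1133 would satisfy p^3 = 1133 q^3, forcing q = 1 and p^3 = 1133; but 1133 is not a perfect cube, contradiction. A monic cubic over Q with no rational root is irreducible (any nontrivial factorization would include a linear factor). Hence x^3 - 1133 is the minimal polynomial of α, and in particular [Q(α):Q] = 3.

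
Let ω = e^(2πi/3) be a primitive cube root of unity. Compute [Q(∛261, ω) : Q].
[Q(∛261, ω) : Q] = 6

[Q(∛261):Q] = 3 (min poly x^3 - 261, irreducible since 261 is not a perfect cube). [Q(ω):Q] = 2 (min poly x^2 + x + 1). Since Q(∛261) ⊂ R and ω ∉ R, we have ω ∉ Q(∛261), so x^2 + x + 1 remains irreducible over Q(∛261) and [Q(∛261, ω) : Q(∛261)] = 2. By the tower law, [Q(∛261, ω) : Q] = 3 · 2 = 6. (In fact Q(∛261, ω) is the splitting field of x^3 - 261 over Q.)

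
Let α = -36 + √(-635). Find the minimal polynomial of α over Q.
m_α(x) = x^2 + 72x + 1931

From α + 36 = √(-635), squaring gives (α + 36)^2 = -635, i.e. α^2 + 72α + 1296 = -635, so α^2 + 72α + 1931 = 0. The discriminant of x^2 + 72x + 1931 is (72)^2 - 4·(1931) = 5184 - 7724 = -2540, and 4·(-635) is not a perfect square in Q since -635 is squarefree and ≠ 1. Hence x^2 + 72x + 1931 is irreducible over Q and is the minimal polynomial of α.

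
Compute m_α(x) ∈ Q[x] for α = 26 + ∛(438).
m_α(x) = x^3 - 78x^2 + 2028x - 18014

Set β = α - 26 = ∛(438), so β^3 = 438. Then (α - 26)^3 - 438 = 0, i.e. α is a root of g(x) = (x - 26)^3 - 438 = x^3 - 78x^2 + 2028x - 18014. Since g(x) = h(x - 26) where h(x) = x^3 - 438, and h is irreducible over Q (because 438 is not a perfect cube, so h has no rational root, and a monic cubic with no rational root is irreducible), g is also irreducible (irreducibility is preserved under the substitution x → x - 26). Hence m_α(x) = x^3 - 78x^2 + 2028x - 18014.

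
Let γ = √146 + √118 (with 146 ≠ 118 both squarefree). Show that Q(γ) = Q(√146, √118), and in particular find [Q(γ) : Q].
[Q(γ) : Q] = 4 (equivalently, Q(γ) = Q(√146, √118))

Obviously Q(γ) ⊆ Q(√146, √118), and [Q(√146, √118):Q] = 4 (since 146, 118 are distinct squarefree integers > 1 with 17228 not a perfect square). To show equality we compute the minimal polynomial of γ. From γ = √146 + √118: γ^2 = 146 + 2√(17228) + 118 = 264 + 2√(17228), so γ^2 - 264 = 2√(17228); squaring, (γ^2 - 264)^2 = 4·17228, i.e. γ^4 - 528γ^2 + 69696 - 68912 = 0, i.e. γ^4 - 528γ^2 + 784 = 0. So γ is a root of x^4 - 528x^2 + 784. This polynomial is irreducible over Q: it has no rational root (each ±√146 ± √118 is irrational), and any factorization into two quadratics over Q would force √(17228) ∈ Q (pairing opposite roots) or √146, √118 ∈ Q (other pairings), all impossible. Hence [Q(γ):Q] = 4 = [Q(√146, √118):Q], so Q(γ) = Q(√146, √118).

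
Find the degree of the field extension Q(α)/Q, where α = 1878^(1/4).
[Q(α):Q] = 4

α is a root of x^4 - 1878. By Eisenstein's criterion at the prime p = 2 (which divides the constant term 1878 but p^2 = 4 does not, since 1878 is squarefree), x^4 - 1878 is irreducible over Q. Hence [Q(α):Q] = 4.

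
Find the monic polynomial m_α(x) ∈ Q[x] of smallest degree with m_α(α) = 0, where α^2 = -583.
m_α(x) = x^2 + 583

α satisfies α^2 + 583 = 0, so x^2 + 583 annihilates α. Since d = -583 is squarefree and ≠ 1, it is not a perfect square in Q, so x^2 + 583 has no rational root and is therefore irreducible over Q (a degree-2 polynomial over a field is irreducible iff it has no root). Hence m_α(x) = x^2 + 583.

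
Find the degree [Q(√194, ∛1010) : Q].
[Q(√194, ∛1010) : Q] = 6

Let L = Q(√194, ∛1010). Since Q(√194) ⊂ L and [Q(√194):Q] = 2, the tower law gives 2 | [L:Q]. Likewise Q(∛1010) ⊂ L with [Q(∛1010):Q] = 3 (because 1010 is not a perfect cube), so 3 | [L:Q]. As gcd(2,3) = 1, [L:Q] is divisible by 6. Conversely L is generated over Q by √194 and ∛1010, so [L:Q] ≤ 2·3 = 6. Therefore [Q(√194, ∛1010) : Q] = 6.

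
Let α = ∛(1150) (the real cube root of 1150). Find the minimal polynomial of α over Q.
m_α(x) = x^3 - 1150

α satisfies α^3 = 1150, so x^3 - 1150 annihilates α. By the rational root test, a rational root p/q (in lowest terms) of x^3 - 1150 would satisfy p^3 = 1150 q^3, forcing q = 1 and p^3 = 1150; but 1150 is not a perfect cube, contradiction. A monic cubic over Q with no rational root is irreducible (any nontrivial factorization would include a linear factor). Hence x^3 - 1150 is the minimal polynomial of α, and in particular [Q(α):Q] = 3.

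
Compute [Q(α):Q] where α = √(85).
[Q(α):Q] = 2

[Q(α):Q] equals the degree of the minimal polynomial of α. Here α^2 = 85 and x^2 - 85 is irreducible (d = 85 is squarefree, ≠ 1, hence not a square), so deg(m_α) = 2. Thus [Q(α):Q] = 2.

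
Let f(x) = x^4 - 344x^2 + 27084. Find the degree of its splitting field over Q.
[K : Q] = 4

Solving the quadratic in x^2: x^2 = (344 ± √(344^2 - 4·27084))/2 = (344 ± √10000)/2 = (344 ± 100)/2, giving x^2 = 222 or x^2 = 122. So f(x) = (x^2 - 222)(x^2 - 122) and the roots of f are ±√222, ±√122. Hence the splitting field is K = Q(√222, √122). Since 222 and 122 are distinct squarefree integers > 1, their product 27084 is not a perfect square, so √122 ∉ Q(√222). By the tower law [K:Q] = [Q(√222,√122):Q(√222)] · [Q(√222):Q] = 2 · 2 = 4.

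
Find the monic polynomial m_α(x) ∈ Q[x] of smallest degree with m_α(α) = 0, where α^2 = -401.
m_α(x) = x^2 + 401

α satisfies α^2 + 401 = 0, so x^2 + 401 annihilates α. Since d = -401 is squarefree and ≠ 1, it is not a perfect square in Q, so x^2 + 401 has no rational root and is therefore irreducible over Q (a degree-2 polynomial over a field is irreducible iff it has no root). Hence m_α(x) = x^2 + 401.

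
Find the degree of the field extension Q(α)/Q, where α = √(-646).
[Q(α):Q] = 2

[Q(α):Q] equals the degree of the minimal polynomial of α. Here α^2 = -646 and x^2 + 646 is irreducible (d = -646 is squarefree, ≠ 1, hence not a square), so deg(m_α) = 2. Thus [Q(α):Q] = 2.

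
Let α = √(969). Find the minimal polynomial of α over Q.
m_α(x) = x^2 - 969

α satisfies α^2 - 969 = 0, so x^2 - 969 annihilates α. Since d = 969 is squarefree and ≠ 1, it is not a perfect square in Q, so x^2 - 969 has no rational root and is therefore irreducible over Q (a degree-2 polynomial over a field is irreducible iff it has no root). Hence m_α(x) = x^2 - 969.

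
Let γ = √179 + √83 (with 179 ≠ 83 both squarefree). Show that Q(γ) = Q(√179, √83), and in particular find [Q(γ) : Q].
[Q(γ) : Q] = 4 (equivalently, Q(γ) = Q(√179, √83))

Obviously Q(γ) ⊆ Q(√179, √83), and [Q(√179, √83):Q] = 4 (since 179, 83 are distinct squarefree integers > 1 with 14857 not a perfect square). To show equality we compute the minimal polynomial of γ. From γ = √179 + √83: γ^2 = 179 + 2√(14857) + 83 = 262 + 2√(14857), so γ^2 - 262 = 2√(14857); squaring, (γ^2 - 262)^2 = 4·14857, i.e. γ^4 - 524γ^2 + 68644 - 59428 = 0, i.e. γ^4 - 524γ^2 + 9216 = 0. So γ is a root of x^4 - 524x^2 + 9216. This polynomial is irreducible over Q: it has no rational root (each ±√179 ± √83 is irrational), and any factorization into two quadratics over Q would force √(14857) ∈ Q (pairing opposite roots) or √179, √83 ∈ Q (other pairings), all impossible. Hence [Q(γ):Q] = 4 = [Q(√179, √83):Q], so Q(γ) = Q(√179, √83).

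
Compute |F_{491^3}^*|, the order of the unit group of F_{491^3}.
|F_{491^3}^*| = 118370770

F_{491^3} has 491^3 = 118370771 elements; its multiplicative group consists of all nonzero elements, so |F_{491^3}^*| = 118370771 - 1 = 118370770. (It is cyclic since any finite subgroup of the multiplicative group of a field is cyclic.)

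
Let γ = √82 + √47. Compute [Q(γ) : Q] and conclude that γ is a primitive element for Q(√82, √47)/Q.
[Q(γ) : Q] = 4 (equivalently, Q(γ) = Q(√82, √47))

Obviously Q(γ) ⊆ Q(√82, √47), and [Q(√82, √47):Q] = 4 (since 82, 47 are distinct squarefree integers > 1 with 3854 not a perfect square). To show equality we compute the minimal polynomial of γ. From γ = √82 + √47: γ^2 = 82 + 2√(3854) + 47 = 129 + 2√(3854), so γ^2 - 129 = 2√(3854); squaring, (γ^2 - 129)^2 = 4·3854, i.e. γ^4 - 258γ^2 + 16641 - 15416 = 0, i.e. γ^4 - 258γ^2 + 1225 = 0. So γ is a root of x^4 - 258x^2 + 1225. This polynomial is irreducible over Q: it has no rational root (each ±√82 ± √47 is irrational), and any factorization into two quadratics over Q would force √(3854) ∈ Q (pairing opposite roots) or √82, √47 ∈ Q (other pairings), all impossible. Hence [Q(γ):Q] = 4 = [Q(√82, √47):Q], so Q(γ) = Q(√82, √47).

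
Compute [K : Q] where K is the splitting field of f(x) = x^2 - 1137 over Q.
[K : Q] = 2

f(x) = x^2 - 1137 factors as (x - √1137)(x + √1137). The splitting field is K = Q(√1137). Since 1137 is squarefree and > 1, it is not a perfect square, so x^2 - 1137 is irreducible over Q and [Q(√1137) : Q] = 2. Hence [K : Q] = 2.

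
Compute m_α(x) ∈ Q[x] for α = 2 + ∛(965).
m_α(x) = x^3 - 6x^2 + 12x - 973

Set β = α - 2 = ∛(965), so β^3 = 965. Then (α - 2)^3 - 965 = 0, i.e. α is a root of g(x) = (x - 2)^3 - 965 = x^3 - 6x^2 + 12x - 973. Since g(x) = h(x - 2) where h(x) = x^3 - 965, and h is irreducible over Q (because 965 is not a perfect cube, so h has no rational root, and a monic cubic with no rational root is irreducible), g is also irreducible (irreducibility is preserved under the substitution x → x - 2). Hence m_α(x) = x^3 - 6x^2 + 12x - 973.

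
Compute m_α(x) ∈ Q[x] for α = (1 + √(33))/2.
m_α(x) = x^2 - x - 8

From 2α - 1 = √(33), squaring gives (2α - 1)^2 = 33, i.e. 4α^2 - 4α + 1 = 33, so α^2 - α + (1 - 33)/4 = 0. Since 33 ≡ 1 (mod 4), (1 - 33)/4 = -8 ∈ Z. The polynomial x^2 - x - 8 has discriminant 1 - 4·(-8) = 33, which is not a perfect square in Q (d = 33 is squarefree and ≠ 1), so x^2 - x - 8 is irreducible over Q. It is the minimal polynomial of α.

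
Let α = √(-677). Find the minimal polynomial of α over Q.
m_α(x) = x^2 + 677

α satisfies α^2 + 677 = 0, so x^2 + 677 annihilates α. Since d = -677 is squarefree and ≠ 1, it is not a perfect square in Q, so x^2 + 677 has no rational root and is therefore irreducible over Q (a degree-2 polynomial over a field is irreducible iff it has no root). Hence m_α(x) = x^2 + 677.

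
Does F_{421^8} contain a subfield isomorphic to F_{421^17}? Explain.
No: F_{421^17} is not a subfield of F_{421^8}

F_{p^m} embeds in F_{p^n} iff m | n. Here 17 ∤ 8 (since 8 = 0·17 + 8 with remainder 8 ≠ 0), so F_{421^17} is not a subfield of F_{421^8}. Equivalently: if it were, the tower law would give 17 = [F_{421^17}:F_421] dividing [F_{421^8}:F_421] = 8, contradiction.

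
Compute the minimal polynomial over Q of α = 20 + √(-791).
m_α(x) = x^2 - 40x + 1191

From α - 20 = √(-791), squaring gives (α - 20)^2 = -791, i.e. α^2 - 40α + 400 = -791, so α^2 - 40α + 1191 = 0. The discriminant of x^2 - 40x + 1191 is (-40)^2 - 4·(1191) = 1600 - 4764 = -3164, and 4·(-791) is not a perfect square in Q since -791 is squarefree and ≠ 1. Hence x^2 - 40x + 1191 is irreducible over Q and is the minimal polynomial of α.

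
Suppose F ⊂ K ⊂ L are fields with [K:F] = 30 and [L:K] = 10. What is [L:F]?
[L:F] = 300

The tower law says that for any tower of field extensions F ⊂ K ⊂ L with finite degrees, [L:F] = [L:K] · [K:F]. Here this gives [L:F] = 10 · 30 = 300.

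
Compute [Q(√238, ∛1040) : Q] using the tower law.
[Q(√238, ∛1040) : Q] = 6

Let L = Q(√238, ∛1040). Since Q(√238) ⊂ L and [Q(√238):Q] = 2, the tower law gives 2 | [L:Q]. Likewise Q(∛1040) ⊂ L with [Q(∛1040):Q] = 3 (because 1040 is not a perfect cube), so 3 | [L:Q]. As gcd(2,3) = 1, [L:Q] is divisible by 6. Conversely L is generated over Q by √238 and ∛1040, so [L:Q] ≤ 2·3 = 6. Therefore [Q(√238, ∛1040) : Q] = 6.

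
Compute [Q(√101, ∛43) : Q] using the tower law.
[Q(√101, ∛43) : Q] = 6

Let L = Q(√101, ∛43). Since Q(√101) ⊂ L and [Q(√101):Q] = 2, the tower law gives 2 | [L:Q]. Likewise Q(∛43) ⊂ L with [Q(∛43):Q] = 3 (because 43 is not a perfect cube), so 3 | [L:Q]. As gcd(2,3) = 1, [L:Q] is divisible by 6. Conversely L is generated over Q by √101 and ∛43, so [L:Q] ≤ 2·3 = 6. Therefore [Q(√101, ∛43) : Q] = 6.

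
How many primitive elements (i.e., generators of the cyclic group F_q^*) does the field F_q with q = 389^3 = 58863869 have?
There are φ(58863868) = 24966144 primitive elements

F_q^* is cyclic of order q - 1 = 58863868. A cyclic group of order m has exactly φ(m) generators. Here m = 58863868 = 2^2 · 7 · 97 · 21673, so the number of primitive elements is φ(58863868) = 24966144.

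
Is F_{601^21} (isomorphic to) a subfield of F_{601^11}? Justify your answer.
No: F_{601^21} is not a subfield of F_{601^11}

F_{p^m} embeds in F_{p^n} iff m | n. Here 21 ∤ 11 (since 11 = 0·21 + 11 with remainder 11 ≠ 0), so F_{601^21} is not a subfield of F_{601^11}. Equivalently: if it were, the tower law would give 21 = [F_{601^21}:F_601] dividing [F_{601^11}:F_601] = 11, contradiction.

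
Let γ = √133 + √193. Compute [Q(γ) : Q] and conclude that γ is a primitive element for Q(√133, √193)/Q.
[Q(γ) : Q] = 4 (equivalently, Q(γ) = Q(√133, √193))

Obviously Q(γ) ⊆ Q(√133, √193), and [Q(√133, √193):Q] = 4 (since 133, 193 are distinct squarefree integers > 1 with 25669 not a perfect square). To show equality we compute the minimal polynomial of γ. From γ = √133 + √193: γ^2 = 133 + 2√(25669) + 193 = 326 + 2√(25669), so γ^2 - 326 = 2√(25669); squaring, (γ^2 - 326)^2 = 4·25669, i.e. γ^4 - 652γ^2 + 106276 - 102676 = 0, i.e. γ^4 - 652γ^2 + 3600 = 0. So γ is a root of x^4 - 652x^2 + 3600. This polynomial is irreducible over Q: it has no rational root (each ±√133 ± √193 is irrational), and any factorization into two quadratics over Q would force √(25669) ∈ Q (pairing opposite roots) or √133, √193 ∈ Q (other pairings), all impossible. Hence [Q(γ):Q] = 4 = [Q(√133, √193):Q], so Q(γ) = Q(√133, √193).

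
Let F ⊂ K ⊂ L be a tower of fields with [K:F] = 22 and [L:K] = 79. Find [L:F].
[L:F] = 1738

The tower law says that for any tower of field extensions F ⊂ K ⊂ L with finite degrees, [L:F] = [L:K] · [K:F]. Here this gives [L:F] = 79 · 22 = 1738.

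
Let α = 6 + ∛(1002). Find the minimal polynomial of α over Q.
m_α(x) = x^3 - 18x^2 + 108x - 1218

Set β = α - 6 = ∛(1002), so β^3 = 1002. Then (α - 6)^3 - 1002 = 0, i.e. α is a root of g(x) = (x - 6)^3 - 1002 = x^3 - 18x^2 + 108x - 1218. Since g(x) = h(x - 6) where h(x) = x^3 - 1002, and h is irreducible over Q (because 1002 is not a perfect cube, so h has no rational root, and a monic cubic with no rational root is irreducible), g is also irreducible (irreducibility is preserved under the substitution x → x - 6). Hence m_α(x) = x^3 - 18x^2 + 108x - 1218.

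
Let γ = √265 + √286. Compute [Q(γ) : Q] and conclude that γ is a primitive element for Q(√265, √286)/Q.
[Q(γ) : Q] = 4 (equivalently, Q(γ) = Q(√265, √286))

Obviously Q(γ) ⊆ Q(√265, √286), and [Q(√265, √286):Q] = 4 (since 265, 286 are distinct squarefree integers > 1 with 75790 not a perfect square). To show equality we compute the minimal polynomial of γ. From γ = √265 + √286: γ^2 = 265 + 2√(75790) + 286 = 551 + 2√(75790), so γ^2 - 551 = 2√(75790); squaring, (γ^2 - 551)^2 = 4·75790, i.e. γ^4 - 1102γ^2 + 303601 - 303160 = 0, i.e. γ^4 - 1102γ^2 + 441 = 0. So γ is a root of x^4 - 1102x^2 + 441. This polynomial is irreducible over Q: it has no rational root (each ±√265 ± √286 is irrational), and any factorization into two quadratics over Q would force √(75790) ∈ Q (pairing opposite roots) or √265, √286 ∈ Q (other pairings), all impossible. Hence [Q(γ):Q] = 4 = [Q(√265, √286):Q], so Q(γ) = Q(√265, √286).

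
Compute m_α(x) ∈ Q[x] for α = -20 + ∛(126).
m_α(x) = x^3 + 60x^2 + 1200x + 7874

Set β = α + 20 = ∛(126), so β^3 = 126. Then (α + 20)^3 - 126 = 0, i.e. α is a root of g(x) = (x + 20)^3 - 126 = x^3 + 60x^2 + 1200x + 7874. Since g(x) = h(x + 20) where h(x) = x^3 - 126, and h is irreducible over Q (because 126 is not a perfect cube, so h has no rational root, and a monic cubic with no rational root is irreducible), g is also irreducible (irreducibility is preserved under the substitution x → x + 20). Hence m_α(x) = x^3 + 60x^2 + 1200x + 7874.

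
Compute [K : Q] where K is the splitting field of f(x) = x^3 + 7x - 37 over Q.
[K : Q] = 6

By the rational root test, any rational root of the monic integer polynomial f(x) = x^3 + 7x - 37 must be an integer dividing the constant term -37, i.e. one of ±{1, 37}. Evaluating: f(1) = -29, f(-1) = -45, f(37) = 50875, f(-37) = -50949; none is 0, so f has no rational root and is therefore irreducible over Q (a cubic with no linear factor over a field is irreducible). For an irreducible cubic, the Galois group is A_3 or S_3 according as the discriminant disc(f) = -4a^3 - 27b^2 = -4·(7)^3 - 27·(-37)^2 = -38335 is or is not a square in Q. Here disc(f) = -38335 is not a perfect square in Q, so the Galois group of f over Q is not contained in A_3 and must be all of S_3. The splitting field has degree |S_3| = 6 over Q, so [K : Q] = 6.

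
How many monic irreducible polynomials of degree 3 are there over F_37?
There are 16872 monic irreducible polynomials of degree 3 over F_37

Each element of F_{37^3} that lies in no proper subfield is a root of exactly one monic irreducible of degree 3 over F_37, and each such polynomial has 3 distinct roots in F_{37^3}. By Möbius inversion the count is N_37(3) = (1/3) Σ_{d|3} μ(3/d) · 37^d = (1/3)(μ(3)·37^1 + μ(1)·37^3) = 50616/3 = 16872.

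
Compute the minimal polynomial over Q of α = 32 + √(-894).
m_α(x) = x^2 - 64x + 1918

From α - 32 = √(-894), squaring gives (α - 32)^2 = -894, i.e. α^2 - 64α + 1024 = -894, so α^2 - 64α + 1918 = 0. The discriminant of x^2 - 64x + 1918 is (-64)^2 - 4·(1918) = 4096 - 7672 = -3576, and 4·(-894) is not a perfect square in Q since -894 is squarefree and ≠ 1. Hence x^2 - 64x + 1918 is irreducible over Q and is the minimal polynomial of α.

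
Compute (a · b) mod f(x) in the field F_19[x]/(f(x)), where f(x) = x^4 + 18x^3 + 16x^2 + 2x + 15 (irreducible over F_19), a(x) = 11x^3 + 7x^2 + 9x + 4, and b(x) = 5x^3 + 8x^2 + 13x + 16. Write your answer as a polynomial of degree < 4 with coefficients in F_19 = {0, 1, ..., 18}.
a · b ≡ 2x^3 + 5x^2 + 18 (mod f(x))

Multiply in F_19[x]: a(x)·b(x) = (11x^3 + 7x^2 + 9x + 4)·(5x^3 + 8x^2 + 13x + 16) = 17x^6 + 9x^5 + 16x^4 + 17x^3 + 14x^2 + 6x + 7. This has degree ≥ 4, so divide by f(x) over F_19: 17x^6 + 9x^5 + 16x^4 + 17x^3 + 14x^2 + 6x + 7 = (17x^2 + 7x + 17)·(x^4 + 18x^3 + 16x^2 + 2x + 15) + (2x^3 + 5x^2 + 18). Hence a·b ≡ 2x^3 + 5x^2 + 18 (mod f). (F_19[x]/(f) is a field with 19^4 = 130321 elements since f is irreducible of degree 4.)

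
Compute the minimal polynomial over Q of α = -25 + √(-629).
m_α(x) = x^2 + 50x + 1254

From α + 25 = √(-629), squaring gives (α + 25)^2 = -629, i.e. α^2 + 50α + 625 = -629, so α^2 + 50α + 1254 = 0. The discriminant of x^2 + 50x + 1254 is (50)^2 - 4·(1254) = 2500 - 5016 = -2516, and 4·(-629) is not a perfect square in Q since -629 is squarefree and ≠ 1. Hence x^2 + 50x + 1254 is irreducible over Q and is the minimal polynomial of α.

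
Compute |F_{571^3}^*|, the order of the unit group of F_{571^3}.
|F_{571^3}^*| = 186169410

F_{571^3} has 571^3 = 186169411 elements; its multiplicative group consists of all nonzero elements, so |F_{571^3}^*| = 186169411 - 1 = 186169410. (It is cyclic since any finite subgroup of the multiplicative group of a field is cyclic.)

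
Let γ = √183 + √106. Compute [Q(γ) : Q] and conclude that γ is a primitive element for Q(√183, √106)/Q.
[Q(γ) : Q] = 4 (equivalently, Q(γ) = Q(√183, √106))

Obviously Q(γ) ⊆ Q(√183, √106), and [Q(√183, √106):Q] = 4 (since 183, 106 are distinct squarefree integers > 1 with 19398 not a perfect square). To show equality we compute the minimal polynomial of γ. From γ = √183 + √106: γ^2 = 183 + 2√(19398) + 106 = 289 + 2√(19398), so γ^2 - 289 = 2√(19398); squaring, (γ^2 - 289)^2 = 4·19398, i.e. γ^4 - 578γ^2 + 83521 - 77592 = 0, i.e. γ^4 - 578γ^2 + 5929 = 0. So γ is a root of x^4 - 578x^2 + 5929. This polynomial is irreducible over Q: it has no rational root (each ±√183 ± √106 is irrational), and any factorization into two quadratics over Q would force √(19398) ∈ Q (pairing opposite roots) or √183, √106 ∈ Q (other pairings), all impossible. Hence [Q(γ):Q] = 4 = [Q(√183, √106):Q], so Q(γ) = Q(√183, √106).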